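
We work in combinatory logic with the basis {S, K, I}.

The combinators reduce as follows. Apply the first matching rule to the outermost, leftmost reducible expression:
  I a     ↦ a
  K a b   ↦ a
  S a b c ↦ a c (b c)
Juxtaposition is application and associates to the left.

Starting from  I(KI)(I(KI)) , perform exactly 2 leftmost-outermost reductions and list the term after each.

Answer: after 2 steps: I

Reduction:
  start: I(KI)(I(KI))
  [1] KI(I(KI))
  [2] I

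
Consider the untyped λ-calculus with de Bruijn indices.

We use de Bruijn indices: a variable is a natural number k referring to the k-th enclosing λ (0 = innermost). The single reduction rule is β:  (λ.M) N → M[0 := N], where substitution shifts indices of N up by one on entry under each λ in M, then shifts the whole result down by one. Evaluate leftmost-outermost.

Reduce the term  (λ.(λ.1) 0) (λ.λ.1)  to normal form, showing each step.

Answer: normal form = λ.λ.1  (in 2 steps)

Reduction:
  start: (λ.(λ.1) 0) (λ.λ.1)
  →1  (λ.λ.λ.1) (λ.λ.1)
  →2  λ.λ.1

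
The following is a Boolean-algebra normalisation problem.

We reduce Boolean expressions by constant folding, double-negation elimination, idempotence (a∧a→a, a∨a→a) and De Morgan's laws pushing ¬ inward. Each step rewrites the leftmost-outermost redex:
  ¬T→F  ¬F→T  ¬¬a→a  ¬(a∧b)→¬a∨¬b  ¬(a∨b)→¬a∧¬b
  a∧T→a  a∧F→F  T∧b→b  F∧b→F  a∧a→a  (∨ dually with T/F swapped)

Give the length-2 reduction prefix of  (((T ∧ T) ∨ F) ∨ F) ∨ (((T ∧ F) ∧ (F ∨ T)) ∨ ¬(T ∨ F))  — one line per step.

  start: (((T ∧ T) ∨ F) ∨ F) ∨ (((T ∧ F) ∧ (F ∨ T)) ∨ ¬(T ∨ F))
  →1  ((T ∧ T) ∨ F) ∨ (((T ∧ F) ∧ (F ∨ T)) ∨ ¬(T ∨ F))
  →2  (T ∧ T) ∨ (((T ∧ F) ∧ (F ∨ T)) ∨ ¬(T ∨ F))

Answer: after 2 steps: (T ∧ T) ∨ (((T ∧ F) ∧ (F ∨ T)) ∨ ¬(T ∨ F))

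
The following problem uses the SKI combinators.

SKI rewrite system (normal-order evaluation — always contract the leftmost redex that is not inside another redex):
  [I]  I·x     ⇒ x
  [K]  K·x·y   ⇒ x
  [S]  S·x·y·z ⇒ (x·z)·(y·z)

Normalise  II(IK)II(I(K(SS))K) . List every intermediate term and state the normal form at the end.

  start: II(IK)II(I(K(SS))K)
  →1  I(IK)II(I(K(SS))K)
  →2  IKII(I(K(SS))K)
  →3  KII(I(K(SS))K)
  →4  I(I(K(SS))K)
  →5  I(K(SS))K
  →6  K(SS)K
  →7  SS

Answer: normal form = SS  (in 7 steps)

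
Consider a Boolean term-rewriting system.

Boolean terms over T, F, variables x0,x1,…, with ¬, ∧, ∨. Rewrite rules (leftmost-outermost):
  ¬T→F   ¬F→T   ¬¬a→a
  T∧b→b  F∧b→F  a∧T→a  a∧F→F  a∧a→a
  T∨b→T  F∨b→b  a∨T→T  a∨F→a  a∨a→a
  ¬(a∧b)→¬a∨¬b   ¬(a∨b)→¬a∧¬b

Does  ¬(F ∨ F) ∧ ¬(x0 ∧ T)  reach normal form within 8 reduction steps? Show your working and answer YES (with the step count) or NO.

  start: ¬(F ∨ F) ∧ ¬(x0 ∧ T)
  step 1: (¬F ∧ ¬F) ∧ ¬(x0 ∧ T)
  step 2: ¬F ∧ ¬(x0 ∧ T)
  step 3: T ∧ ¬(x0 ∧ T)
  step 4: ¬(x0 ∧ T)
  step 5: ¬x0 ∨ ¬T
  step 6: ¬x0 ∨ F
  step 7: ¬x0

Answer: YES — reaches normal form ¬x0 in 7 ≤ 8 steps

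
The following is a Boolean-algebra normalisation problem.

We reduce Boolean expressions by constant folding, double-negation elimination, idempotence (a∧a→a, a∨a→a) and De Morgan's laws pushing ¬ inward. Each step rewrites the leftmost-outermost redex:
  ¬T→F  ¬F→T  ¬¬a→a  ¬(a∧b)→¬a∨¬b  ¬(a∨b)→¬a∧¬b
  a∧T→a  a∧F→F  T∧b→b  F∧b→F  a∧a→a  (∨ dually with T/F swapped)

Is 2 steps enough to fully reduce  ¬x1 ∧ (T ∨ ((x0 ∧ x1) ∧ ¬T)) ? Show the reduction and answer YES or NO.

Answer: YES — reaches normal form ¬x1 in 2 ≤ 2 steps

Reduction:
  start: ¬x1 ∧ (T ∨ ((x0 ∧ x1) ∧ ¬T))
  step 1: ¬x1 ∧ T
  step 2: ¬x1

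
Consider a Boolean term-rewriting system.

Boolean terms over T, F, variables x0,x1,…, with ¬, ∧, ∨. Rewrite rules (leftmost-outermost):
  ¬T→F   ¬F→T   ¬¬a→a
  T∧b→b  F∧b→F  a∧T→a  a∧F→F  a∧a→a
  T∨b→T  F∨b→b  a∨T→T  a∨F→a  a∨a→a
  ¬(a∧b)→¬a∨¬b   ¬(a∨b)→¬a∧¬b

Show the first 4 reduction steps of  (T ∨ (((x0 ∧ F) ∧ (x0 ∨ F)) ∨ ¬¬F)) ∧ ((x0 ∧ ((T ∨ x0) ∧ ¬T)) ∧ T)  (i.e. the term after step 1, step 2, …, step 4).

Answer: after 4 steps: x0 ∧ (T ∧ ¬T)

Derivation:
  start: (T ∨ (((x0 ∧ F) ∧ (x0 ∨ F)) ∨ ¬¬F)) ∧ ((x0 ∧ ((T ∨ x0) ∧ ¬T)) ∧ T)
  →1  T ∧ ((x0 ∧ ((T ∨ x0) ∧ ¬T)) ∧ T)
  →2  (x0 ∧ ((T ∨ x0) ∧ ¬T)) ∧ T
  →3  x0 ∧ ((T ∨ x0) ∧ ¬T)
  →4  x0 ∧ (T ∧ ¬T)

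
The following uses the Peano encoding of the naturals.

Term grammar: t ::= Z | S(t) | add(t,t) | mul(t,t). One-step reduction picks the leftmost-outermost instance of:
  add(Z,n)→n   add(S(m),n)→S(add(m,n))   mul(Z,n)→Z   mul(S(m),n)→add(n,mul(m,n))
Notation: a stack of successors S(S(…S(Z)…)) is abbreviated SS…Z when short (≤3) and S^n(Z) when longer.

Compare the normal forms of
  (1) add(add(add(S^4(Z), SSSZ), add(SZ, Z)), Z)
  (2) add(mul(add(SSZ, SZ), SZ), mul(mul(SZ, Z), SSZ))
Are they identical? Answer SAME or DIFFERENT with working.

Answer: DIFFERENT — A ⇓ S^8(Z), B ⇓ SSSZ

Working:
Term A:
  start: add(add(add(S^4(Z), SSSZ), add(SZ, Z)), Z)
  step 1: add(add(S(add(SSSZ, SSSZ)), add(SZ, Z)), Z)
  step 2: add(S(add(add(SSSZ, SSSZ), add(SZ, Z))), Z)
  step 3: S(add(add(add(SSSZ, SSSZ), add(SZ, Z)), Z))
  step 4: S(add(add(S(add(SSZ, SSSZ)), add(SZ, Z)), Z))
  step 5: S(add(S(add(add(SSZ, SSSZ), add(SZ, Z))), Z))
  step 6: S(S(add(add(add(SSZ, SSSZ), add(SZ, Z)), Z)))
  step 7: S(S(add(add(S(add(SZ, SSSZ)), add(SZ, Z)), Z)))
  step 8: S(S(add(S(add(add(SZ, SSSZ), add(SZ, Z))), Z)))
  step 9: S(S(S(add(add(add(SZ, SSSZ), add(SZ, Z)), Z))))
  step 10: S(S(S(add(add(S(add(Z, SSSZ)), add(SZ, Z)), Z))))
  step 11: S(S(S(add(S(add(add(Z, SSSZ), add(SZ, Z))), Z))))
  step 12: S(S(S(S(add(add(add(Z, SSSZ), add(SZ, Z)), Z)))))
  step 13: S(S(S(S(add(add(SSSZ, add(SZ, Z)), Z)))))
  step 14: S(S(S(S(add(S(add(SSZ, add(SZ, Z))), Z)))))
  step 15: S(S(S(S(S(add(add(SSZ, add(SZ, Z)), Z))))))
  step 16: S(S(S(S(S(add(S(add(SZ, add(SZ, Z))), Z))))))
  step 17: S(S(S(S(S(S(add(add(SZ, add(SZ, Z)), Z)))))))
  step 18: S(S(S(S(S(S(add(S(add(Z, add(SZ, Z))), Z)))))))
  step 19: S(S(S(S(S(S(S(add(add(Z, add(SZ, Z)), Z))))))))
  step 20: S(S(S(S(S(S(S(add(add(SZ, Z), Z))))))))
  step 21: S(S(S(S(S(S(S(add(S(add(Z, Z)), Z))))))))
  step 22: S(S(S(S(S(S(S(S(add(add(Z, Z), Z)))))))))
  step 23: S(S(S(S(S(S(S(S(add(Z, Z)))))))))
  step 24: S^8(Z)

Term B:
  start: add(mul(add(SSZ, SZ), SZ), mul(mul(SZ, Z), SSZ))
  step 1: add(mul(S(add(SZ, SZ)), SZ), mul(mul(SZ, Z), SSZ))
  step 2: add(add(SZ, mul(add(SZ, SZ), SZ)), mul(mul(SZ, Z), SSZ))
  step 3: add(S(add(Z, mul(add(SZ, SZ), SZ))), mul(mul(SZ, Z), SSZ))
  step 4: S(add(add(Z, mul(add(SZ, SZ), SZ)), mul(mul(SZ, Z), SSZ)))
  step 5: S(add(mul(add(SZ, SZ), SZ), mul(mul(SZ, Z), SSZ)))
  step 6: S(add(mul(S(add(Z, SZ)), SZ), mul(mul(SZ, Z), SSZ)))
  step 7: S(add(add(SZ, mul(add(Z, SZ), SZ)), mul(mul(SZ, Z), SSZ)))
  step 8: S(add(S(add(Z, mul(add(Z, SZ), SZ))), mul(mul(SZ, Z), SSZ)))
  step 9: S(S(add(add(Z, mul(add(Z, SZ), SZ)), mul(mul(SZ, Z), SSZ))))
  step 10: S(S(add(mul(add(Z, SZ), SZ), mul(mul(SZ, Z), SSZ))))
  step 11: S(S(add(mul(SZ, SZ), mul(mul(SZ, Z), SSZ))))
  step 12: S(S(add(add(SZ, mul(Z, SZ)), mul(mul(SZ, Z), SSZ))))
  step 13: S(S(add(S(add(Z, mul(Z, SZ))), mul(mul(SZ, Z), SSZ))))
  step 14: S(S(S(add(add(Z, mul(Z, SZ)), mul(mul(SZ, Z), SSZ)))))
  step 15: S(S(S(add(mul(Z, SZ), mul(mul(SZ, Z), SSZ)))))
  step 16: S(S(S(add(Z, mul(mul(SZ, Z), SSZ)))))
  step 17: S(S(S(mul(mul(SZ, Z), SSZ))))
  step 18: S(S(S(mul(add(Z, mul(Z, Z)), SSZ))))
  step 19: S(S(S(mul(mul(Z, Z), SSZ))))
  step 20: S(S(S(mul(Z, SSZ))))
  step 21: SSSZ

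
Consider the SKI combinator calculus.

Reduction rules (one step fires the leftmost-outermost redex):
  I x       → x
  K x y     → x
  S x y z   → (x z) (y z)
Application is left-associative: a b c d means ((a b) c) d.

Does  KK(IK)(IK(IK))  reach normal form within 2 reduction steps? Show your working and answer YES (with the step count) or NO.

Answer: NO — after 2 steps the term is K(K(IK)), not yet normal

Reduction:
  start: KK(IK)(IK(IK))
  →1  K(IK(IK))
  →2  K(K(IK))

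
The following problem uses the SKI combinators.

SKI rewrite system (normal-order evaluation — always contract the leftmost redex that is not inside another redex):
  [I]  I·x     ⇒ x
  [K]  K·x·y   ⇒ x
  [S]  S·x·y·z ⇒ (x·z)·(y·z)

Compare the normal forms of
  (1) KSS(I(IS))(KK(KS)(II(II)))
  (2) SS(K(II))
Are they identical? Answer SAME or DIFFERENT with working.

Answer: SAME — A ⇓ SS(KI), B ⇓ SS(KI)

Reduction:
Term A:
  start: KSS(I(IS))(KK(KS)(II(II)))
  [1] S(I(IS))(KK(KS)(II(II)))
  [2] S(IS)(KK(KS)(II(II)))
  [3] SS(KK(KS)(II(II)))
  [4] SS(K(II(II)))
  [5] SS(K(I(II)))
  [6] SS(K(II))
  [7] SS(KI)

Term B:
  start: SS(K(II))
  [1] SS(KI)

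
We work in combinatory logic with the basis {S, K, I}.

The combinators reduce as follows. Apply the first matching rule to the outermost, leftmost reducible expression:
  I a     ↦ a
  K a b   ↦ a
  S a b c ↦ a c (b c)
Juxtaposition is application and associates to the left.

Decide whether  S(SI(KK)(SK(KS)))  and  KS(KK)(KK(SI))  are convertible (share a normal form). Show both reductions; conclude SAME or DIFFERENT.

Answer: SAME — A ⇓ SK, B ⇓ SK

Working:
Term A:
  start: S(SI(KK)(SK(KS)))
  [1] S(I(SK(KS))(KK(SK(KS))))
  [2] S(SK(KS)(KK(SK(KS))))
  [3] S(K(KK(SK(KS)))(KS(KK(SK(KS)))))
  [4] S(KK(SK(KS)))
  [5] SK

Term B:
  start: KS(KK)(KK(SI))
  [1] S(KK(SI))
  [2] SK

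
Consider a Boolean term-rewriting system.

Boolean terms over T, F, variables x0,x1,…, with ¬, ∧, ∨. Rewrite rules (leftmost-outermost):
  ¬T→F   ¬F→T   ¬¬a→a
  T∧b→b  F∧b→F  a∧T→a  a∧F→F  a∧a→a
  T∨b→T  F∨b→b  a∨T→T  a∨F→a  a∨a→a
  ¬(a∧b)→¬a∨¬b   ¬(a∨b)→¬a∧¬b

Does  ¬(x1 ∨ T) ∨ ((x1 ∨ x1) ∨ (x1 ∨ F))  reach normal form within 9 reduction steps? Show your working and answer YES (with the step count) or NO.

  start: ¬(x1 ∨ T) ∨ ((x1 ∨ x1) ∨ (x1 ∨ F))
  →1  (¬x1 ∧ ¬T) ∨ ((x1 ∨ x1) ∨ (x1 ∨ F))
  →2  (¬x1 ∧ F) ∨ ((x1 ∨ x1) ∨ (x1 ∨ F))
  →3  F ∨ ((x1 ∨ x1) ∨ (x1 ∨ F))
  →4  (x1 ∨ x1) ∨ (x1 ∨ F)
  →5  x1 ∨ (x1 ∨ F)
  →6  x1 ∨ x1
  →7  x1

Answer: YES — reaches normal form x1 in 7 ≤ 9 steps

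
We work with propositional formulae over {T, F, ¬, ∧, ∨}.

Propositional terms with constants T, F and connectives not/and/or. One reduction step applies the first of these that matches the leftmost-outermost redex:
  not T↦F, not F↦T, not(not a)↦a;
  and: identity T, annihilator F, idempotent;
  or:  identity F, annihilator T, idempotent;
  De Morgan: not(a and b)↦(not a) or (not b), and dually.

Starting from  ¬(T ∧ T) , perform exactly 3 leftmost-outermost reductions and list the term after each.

Answer: after 3 steps: F

Working:
  start: ¬(T ∧ T)
  step 1: ¬T ∨ ¬T
  step 2: ¬T
  step 3: F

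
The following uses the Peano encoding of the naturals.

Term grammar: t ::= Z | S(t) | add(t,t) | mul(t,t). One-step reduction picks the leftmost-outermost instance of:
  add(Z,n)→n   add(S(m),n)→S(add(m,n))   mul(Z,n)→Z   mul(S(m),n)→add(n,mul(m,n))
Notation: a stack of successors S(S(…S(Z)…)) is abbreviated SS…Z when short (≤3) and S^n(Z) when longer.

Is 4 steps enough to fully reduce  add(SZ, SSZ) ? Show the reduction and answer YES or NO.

Answer: YES — reaches normal form SSSZ in 2 ≤ 4 steps

Working:
  start: add(SZ, SSZ)
  →1  S(add(Z, SSZ))
  →2  SSSZ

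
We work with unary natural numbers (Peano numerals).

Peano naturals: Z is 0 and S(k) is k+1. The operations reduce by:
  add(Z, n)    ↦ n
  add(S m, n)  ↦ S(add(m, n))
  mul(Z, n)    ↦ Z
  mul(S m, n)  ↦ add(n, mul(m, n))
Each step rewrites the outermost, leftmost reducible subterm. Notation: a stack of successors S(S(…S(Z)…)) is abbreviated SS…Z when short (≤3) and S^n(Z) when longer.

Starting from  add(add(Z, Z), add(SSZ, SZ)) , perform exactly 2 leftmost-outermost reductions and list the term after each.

  start: add(add(Z, Z), add(SSZ, SZ))
  step 1: add(Z, add(SSZ, SZ))
  step 2: add(SSZ, SZ)

Answer: after 2 steps: add(SSZ, SZ)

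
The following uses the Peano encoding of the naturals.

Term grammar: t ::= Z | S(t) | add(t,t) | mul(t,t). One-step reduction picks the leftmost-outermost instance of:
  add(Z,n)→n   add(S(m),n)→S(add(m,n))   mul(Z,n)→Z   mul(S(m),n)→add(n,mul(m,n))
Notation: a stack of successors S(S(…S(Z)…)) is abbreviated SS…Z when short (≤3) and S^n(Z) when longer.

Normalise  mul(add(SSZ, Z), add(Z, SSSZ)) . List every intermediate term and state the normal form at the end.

  start: mul(add(SSZ, Z), add(Z, SSSZ))
  [1] mul(S(add(SZ, Z)), add(Z, SSSZ))
  [2] add(add(Z, SSSZ), mul(add(SZ, Z), add(Z, SSSZ)))
  [3] add(SSSZ, mul(add(SZ, Z), add(Z, SSSZ)))
  [4] S(add(SSZ, mul(add(SZ, Z), add(Z, SSSZ))))
  [5] S(S(add(SZ, mul(add(SZ, Z), add(Z, SSSZ)))))
  [6] S(S(S(add(Z, mul(add(SZ, Z), add(Z, SSSZ))))))
  [7] S(S(S(mul(add(SZ, Z), add(Z, SSSZ)))))
  [8] S(S(S(mul(S(add(Z, Z)), add(Z, SSSZ)))))
  [9] S(S(S(add(add(Z, SSSZ), mul(add(Z, Z), add(Z, SSSZ))))))
  [10] S(S(S(add(SSSZ, mul(add(Z, Z), add(Z, SSSZ))))))
  [11] S(S(S(S(add(SSZ, mul(add(Z, Z), add(Z, SSSZ)))))))
  [12] S(S(S(S(S(add(SZ, mul(add(Z, Z), add(Z, SSSZ))))))))
  [13] S(S(S(S(S(S(add(Z, mul(add(Z, Z), add(Z, SSSZ)))))))))
  [14] S(S(S(S(S(S(mul(add(Z, Z), add(Z, SSSZ))))))))
  [15] S(S(S(S(S(S(mul(Z, add(Z, SSSZ))))))))
  [16] S^6(Z)

Answer: normal form = S^6(Z)  (in 16 steps)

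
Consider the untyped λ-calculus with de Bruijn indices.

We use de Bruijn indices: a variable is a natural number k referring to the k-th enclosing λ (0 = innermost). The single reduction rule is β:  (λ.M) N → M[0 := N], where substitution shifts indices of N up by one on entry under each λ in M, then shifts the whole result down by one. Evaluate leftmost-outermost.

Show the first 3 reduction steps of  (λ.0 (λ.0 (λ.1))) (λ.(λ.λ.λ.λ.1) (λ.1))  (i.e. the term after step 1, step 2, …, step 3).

Answer: after 3 steps: λ.λ.λ.1

Derivation:
  start: (λ.0 (λ.0 (λ.1))) (λ.(λ.λ.λ.λ.1) (λ.1))
  step 1: (λ.(λ.λ.λ.λ.1) (λ.1)) (λ.0 (λ.1))
  step 2: (λ.λ.λ.λ.1) (λ.λ.0 (λ.1))
  step 3: λ.λ.λ.1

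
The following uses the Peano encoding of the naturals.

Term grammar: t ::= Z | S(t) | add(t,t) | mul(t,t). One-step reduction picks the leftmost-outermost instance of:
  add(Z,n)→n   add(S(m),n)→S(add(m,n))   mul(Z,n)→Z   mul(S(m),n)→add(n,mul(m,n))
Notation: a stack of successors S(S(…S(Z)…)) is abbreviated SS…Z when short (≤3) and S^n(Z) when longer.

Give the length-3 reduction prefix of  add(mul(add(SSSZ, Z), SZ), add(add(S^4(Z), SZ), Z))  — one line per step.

  start: add(mul(add(SSSZ, Z), SZ), add(add(S^4(Z), SZ), Z))
  [1] add(mul(S(add(SSZ, Z)), SZ), add(add(S^4(Z), SZ), Z))
  [2] add(add(SZ, mul(add(SSZ, Z), SZ)), add(add(S^4(Z), SZ), Z))
  [3] add(S(add(Z, mul(add(SSZ, Z), SZ))), add(add(S^4(Z), SZ), Z))

Answer: after 3 steps: add(S(add(Z, mul(add(SSZ, Z), SZ))), add(add(S^4(Z), SZ), Z))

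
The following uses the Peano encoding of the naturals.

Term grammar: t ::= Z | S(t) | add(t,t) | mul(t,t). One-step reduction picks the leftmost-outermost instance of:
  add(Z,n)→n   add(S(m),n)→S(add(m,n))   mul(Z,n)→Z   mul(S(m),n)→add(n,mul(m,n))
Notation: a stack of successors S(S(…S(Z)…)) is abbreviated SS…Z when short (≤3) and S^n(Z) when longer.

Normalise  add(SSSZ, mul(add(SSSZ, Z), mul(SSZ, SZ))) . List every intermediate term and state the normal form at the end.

Answer: normal form = S^9(Z)  (in 42 steps)

Derivation:
  start: add(SSSZ, mul(add(SSSZ, Z), mul(SSZ, SZ)))
  [1] S(add(SSZ, mul(add(SSSZ, Z), mul(SSZ, SZ))))
  [2] S(S(add(SZ, mul(add(SSSZ, Z), mul(SSZ, SZ)))))
  [3] S(S(S(add(Z, mul(add(SSSZ, Z), mul(SSZ, SZ))))))
  [4] S(S(S(mul(add(SSSZ, Z), mul(SSZ, SZ)))))
  [5] S(S(S(mul(S(add(SSZ, Z)), mul(SSZ, SZ)))))
  [6] S(S(S(add(mul(SSZ, SZ), mul(add(SSZ, Z), mul(SSZ, SZ))))))
  [7] S(S(S(add(add(SZ, mul(SZ, SZ)), mul(add(SSZ, Z), mul(SSZ, SZ))))))
  [8] S(S(S(add(S(add(Z, mul(SZ, SZ))), mul(add(SSZ, Z), mul(SSZ, SZ))))))
  [9] S(S(S(S(add(add(Z, mul(SZ, SZ)), mul(add(SSZ, Z), mul(SSZ, SZ)))))))
  [10] S(S(S(S(add(mul(SZ, SZ), mul(add(SSZ, Z), mul(SSZ, SZ)))))))
  [11] S(S(S(S(add(add(SZ, mul(Z, SZ)), mul(add(SSZ, Z), mul(SSZ, SZ)))))))
  [12] S(S(S(S(add(S(add(Z, mul(Z, SZ))), mul(add(SSZ, Z), mul(SSZ, SZ)))))))
  [13] S(S(S(S(S(add(add(Z, mul(Z, SZ)), mul(add(SSZ, Z), mul(SSZ, SZ))))))))
  [14] S(S(S(S(S(add(mul(Z, SZ), mul(add(SSZ, Z), mul(SSZ, SZ))))))))
  [15] S(S(S(S(S(add(Z, mul(add(SSZ, Z), mul(SSZ, SZ))))))))
  [16] S(S(S(S(S(mul(add(SSZ, Z), mul(SSZ, SZ)))))))
  [17] S(S(S(S(S(mul(S(add(SZ, Z)), mul(SSZ, SZ)))))))
  [18] S(S(S(S(S(add(mul(SSZ, SZ), mul(add(SZ, Z), mul(SSZ, SZ))))))))
  [19] S(S(S(S(S(add(add(SZ, mul(SZ, SZ)), mul(add(SZ, Z), mul(SSZ, SZ))))))))
  [20] S(S(S(S(S(add(S(add(Z, mul(SZ, SZ))), mul(add(SZ, Z), mul(SSZ, SZ))))))))
  [21] S(S(S(S(S(S(add(add(Z, mul(SZ, SZ)), mul(add(SZ, Z), mul(SSZ, SZ)))))))))
  [22] S(S(S(S(S(S(add(mul(SZ, SZ), mul(add(SZ, Z), mul(SSZ, SZ)))))))))
  [23] S(S(S(S(S(S(add(add(SZ, mul(Z, SZ)), mul(add(SZ, Z), mul(SSZ, SZ)))))))))
  [24] S(S(S(S(S(S(add(S(add(Z, mul(Z, SZ))), mul(add(SZ, Z), mul(SSZ, SZ)))))))))
  [25] S(S(S(S(S(S(S(add(add(Z, mul(Z, SZ)), mul(add(SZ, Z), mul(SSZ, SZ))))))))))
  [26] S(S(S(S(S(S(S(add(mul(Z, SZ), mul(add(SZ, Z), mul(SSZ, SZ))))))))))
  [27] S(S(S(S(S(S(S(add(Z, mul(add(SZ, Z), mul(SSZ, SZ))))))))))
  [28] S(S(S(S(S(S(S(mul(add(SZ, Z), mul(SSZ, SZ)))))))))
  [29] S(S(S(S(S(S(S(mul(S(add(Z, Z)), mul(SSZ, SZ)))))))))
  [30] S(S(S(S(S(S(S(add(mul(SSZ, SZ), mul(add(Z, Z), mul(SSZ, SZ))))))))))
  [31] S(S(S(S(S(S(S(add(add(SZ, mul(SZ, SZ)), mul(add(Z, Z), mul(SSZ, SZ))))))))))
  [32] S(S(S(S(S(S(S(add(S(add(Z, mul(SZ, SZ))), mul(add(Z, Z), mul(SSZ, SZ))))))))))
  [33] S(S(S(S(S(S(S(S(add(add(Z, mul(SZ, SZ)), mul(add(Z, Z), mul(SSZ, SZ)))))))))))
  [34] S(S(S(S(S(S(S(S(add(mul(SZ, SZ), mul(add(Z, Z), mul(SSZ, SZ)))))))))))
  [35] S(S(S(S(S(S(S(S(add(add(SZ, mul(Z, SZ)), mul(add(Z, Z), mul(SSZ, SZ)))))))))))
  [36] S(S(S(S(S(S(S(S(add(S(add(Z, mul(Z, SZ))), mul(add(Z, Z), mul(SSZ, SZ)))))))))))
  [37] S(S(S(S(S(S(S(S(S(add(add(Z, mul(Z, SZ)), mul(add(Z, Z), mul(SSZ, SZ))))))))))))
  [38] S(S(S(S(S(S(S(S(S(add(mul(Z, SZ), mul(add(Z, Z), mul(SSZ, SZ))))))))))))
  [39] S(S(S(S(S(S(S(S(S(add(Z, mul(add(Z, Z), mul(SSZ, SZ))))))))))))
  [40] S(S(S(S(S(S(S(S(S(mul(add(Z, Z), mul(SSZ, SZ)))))))))))
  [41] S(S(S(S(S(S(S(S(S(mul(Z, mul(SSZ, SZ)))))))))))
  [42] S^9(Z)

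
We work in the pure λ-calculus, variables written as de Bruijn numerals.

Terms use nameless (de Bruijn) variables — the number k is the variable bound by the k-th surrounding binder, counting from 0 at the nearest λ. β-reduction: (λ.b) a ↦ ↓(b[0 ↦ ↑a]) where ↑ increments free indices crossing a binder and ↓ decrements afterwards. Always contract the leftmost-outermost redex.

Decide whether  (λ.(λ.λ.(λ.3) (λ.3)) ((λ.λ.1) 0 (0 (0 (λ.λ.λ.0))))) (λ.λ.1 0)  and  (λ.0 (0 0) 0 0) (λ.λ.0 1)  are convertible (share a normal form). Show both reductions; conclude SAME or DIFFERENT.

Term A:
  start: (λ.(λ.λ.(λ.3) (λ.3)) ((λ.λ.1) 0 (0 (0 (λ.λ.λ.0))))) (λ.λ.1 0)
  step 1: (λ.λ.(λ.λ.λ.1 0) (λ.λ.λ.1 0)) ((λ.λ.1) (λ.λ.1 0) ((λ.λ.1 0) ((λ.λ.1 0) (λ.λ.λ.0))))
  step 2: λ.(λ.λ.λ.1 0) (λ.λ.λ.1 0)
  step 3: λ.λ.λ.1 0

Term B:
  start: (λ.0 (0 0) 0 0) (λ.λ.0 1)
  step 1: (λ.λ.0 1) ((λ.λ.0 1) (λ.λ.0 1)) (λ.λ.0 1) (λ.λ.0 1)
  step 2: (λ.0 ((λ.λ.0 1) (λ.λ.0 1))) (λ.λ.0 1) (λ.λ.0 1)
  step 3: (λ.λ.0 1) ((λ.λ.0 1) (λ.λ.0 1)) (λ.λ.0 1)
  step 4: (λ.0 ((λ.λ.0 1) (λ.λ.0 1))) (λ.λ.0 1)
  step 5: (λ.λ.0 1) ((λ.λ.0 1) (λ.λ.0 1))
  step 6: λ.0 ((λ.λ.0 1) (λ.λ.0 1))
  step 7: λ.0 (λ.0 (λ.λ.0 1))

Answer: DIFFERENT — A ⇓ λ.λ.λ.1 0, B ⇓ λ.0 (λ.0 (λ.λ.0 1))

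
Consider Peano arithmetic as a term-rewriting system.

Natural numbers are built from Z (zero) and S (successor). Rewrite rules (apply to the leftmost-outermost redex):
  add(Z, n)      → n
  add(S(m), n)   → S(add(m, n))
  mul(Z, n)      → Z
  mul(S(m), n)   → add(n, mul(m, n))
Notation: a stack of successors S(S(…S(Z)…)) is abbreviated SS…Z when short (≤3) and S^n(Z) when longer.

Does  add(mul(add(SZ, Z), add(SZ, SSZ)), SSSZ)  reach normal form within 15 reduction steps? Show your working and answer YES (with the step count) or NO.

Answer: YES — reaches normal form S^6(Z) in 14 ≤ 15 steps

Reduction:
  start: add(mul(add(SZ, Z), add(SZ, SSZ)), SSSZ)
  [1] add(mul(S(add(Z, Z)), add(SZ, SSZ)), SSSZ)
  [2] add(add(add(SZ, SSZ), mul(add(Z, Z), add(SZ, SSZ))), SSSZ)
  [3] add(add(S(add(Z, SSZ)), mul(add(Z, Z), add(SZ, SSZ))), SSSZ)
  [4] add(S(add(add(Z, SSZ), mul(add(Z, Z), add(SZ, SSZ)))), SSSZ)
  [5] S(add(add(add(Z, SSZ), mul(add(Z, Z), add(SZ, SSZ))), SSSZ))
  [6] S(add(add(SSZ, mul(add(Z, Z), add(SZ, SSZ))), SSSZ))
  [7] S(add(S(add(SZ, mul(add(Z, Z), add(SZ, SSZ)))), SSSZ))
  [8] S(S(add(add(SZ, mul(add(Z, Z), add(SZ, SSZ))), SSSZ)))
  [9] S(S(add(S(add(Z, mul(add(Z, Z), add(SZ, SSZ)))), SSSZ)))
  [10] S(S(S(add(add(Z, mul(add(Z, Z), add(SZ, SSZ))), SSSZ))))
  [11] S(S(S(add(mul(add(Z, Z), add(SZ, SSZ)), SSSZ))))
  [12] S(S(S(add(mul(Z, add(SZ, SSZ)), SSSZ))))
  [13] S(S(S(add(Z, SSSZ))))
  [14] S^6(Z)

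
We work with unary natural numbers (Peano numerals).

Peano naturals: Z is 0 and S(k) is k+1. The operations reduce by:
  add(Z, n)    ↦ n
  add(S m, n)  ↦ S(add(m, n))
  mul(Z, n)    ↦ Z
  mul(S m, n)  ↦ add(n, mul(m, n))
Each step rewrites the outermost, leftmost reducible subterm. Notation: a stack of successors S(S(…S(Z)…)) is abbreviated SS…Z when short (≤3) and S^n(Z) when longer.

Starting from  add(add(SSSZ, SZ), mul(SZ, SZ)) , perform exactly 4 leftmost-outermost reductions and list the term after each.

  start: add(add(SSSZ, SZ), mul(SZ, SZ))
  step 1: add(S(add(SSZ, SZ)), mul(SZ, SZ))
  step 2: S(add(add(SSZ, SZ), mul(SZ, SZ)))
  step 3: S(add(S(add(SZ, SZ)), mul(SZ, SZ)))
  step 4: S(S(add(add(SZ, SZ), mul(SZ, SZ))))

Answer: after 4 steps: S(S(add(add(SZ, SZ), mul(SZ, SZ))))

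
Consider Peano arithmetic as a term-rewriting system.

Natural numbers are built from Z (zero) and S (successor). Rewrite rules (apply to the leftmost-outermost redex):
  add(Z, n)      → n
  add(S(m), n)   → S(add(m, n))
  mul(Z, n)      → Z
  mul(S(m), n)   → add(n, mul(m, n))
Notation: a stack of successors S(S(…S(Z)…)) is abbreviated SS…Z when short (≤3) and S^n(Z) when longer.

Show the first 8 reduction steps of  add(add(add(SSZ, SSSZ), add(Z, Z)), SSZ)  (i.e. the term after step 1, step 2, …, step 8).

  start: add(add(add(SSZ, SSSZ), add(Z, Z)), SSZ)
  step 1: add(add(S(add(SZ, SSSZ)), add(Z, Z)), SSZ)
  step 2: add(S(add(add(SZ, SSSZ), add(Z, Z))), SSZ)
  step 3: S(add(add(add(SZ, SSSZ), add(Z, Z)), SSZ))
  step 4: S(add(add(S(add(Z, SSSZ)), add(Z, Z)), SSZ))
  step 5: S(add(S(add(add(Z, SSSZ), add(Z, Z))), SSZ))
  step 6: S(S(add(add(add(Z, SSSZ), add(Z, Z)), SSZ)))
  step 7: S(S(add(add(SSSZ, add(Z, Z)), SSZ)))
  step 8: S(S(add(S(add(SSZ, add(Z, Z))), SSZ)))

Answer: after 8 steps: S(S(add(S(add(SSZ, add(Z, Z))), SSZ)))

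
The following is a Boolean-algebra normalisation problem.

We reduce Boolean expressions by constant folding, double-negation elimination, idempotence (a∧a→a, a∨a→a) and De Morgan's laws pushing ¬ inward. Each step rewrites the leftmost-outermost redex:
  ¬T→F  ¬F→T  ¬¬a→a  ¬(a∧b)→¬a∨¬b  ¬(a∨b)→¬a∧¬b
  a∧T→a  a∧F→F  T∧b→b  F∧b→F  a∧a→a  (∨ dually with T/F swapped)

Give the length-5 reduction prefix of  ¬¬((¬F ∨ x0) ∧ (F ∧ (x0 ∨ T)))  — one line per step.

Answer: after 5 steps: F

Derivation:
  start: ¬¬((¬F ∨ x0) ∧ (F ∧ (x0 ∨ T)))
  →1  (¬F ∨ x0) ∧ (F ∧ (x0 ∨ T))
  →2  (T ∨ x0) ∧ (F ∧ (x0 ∨ T))
  →3  T ∧ (F ∧ (x0 ∨ T))
  →4  F ∧ (x0 ∨ T)
  →5  F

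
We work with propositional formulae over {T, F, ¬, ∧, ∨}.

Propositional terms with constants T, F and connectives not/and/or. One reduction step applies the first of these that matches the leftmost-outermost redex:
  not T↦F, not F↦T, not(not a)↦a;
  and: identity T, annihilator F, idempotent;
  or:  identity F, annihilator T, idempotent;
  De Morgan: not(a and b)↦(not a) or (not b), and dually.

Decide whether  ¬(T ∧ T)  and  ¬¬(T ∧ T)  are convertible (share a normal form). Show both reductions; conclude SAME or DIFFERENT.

Answer: DIFFERENT — A ⇓ F, B ⇓ T

Working:
Term A:
  start: ¬(T ∧ T)
  step 1: ¬T ∨ ¬T
  step 2: ¬T
  step 3: F

Term B:
  start: ¬¬(T ∧ T)
  step 1: T ∧ T
  step 2: T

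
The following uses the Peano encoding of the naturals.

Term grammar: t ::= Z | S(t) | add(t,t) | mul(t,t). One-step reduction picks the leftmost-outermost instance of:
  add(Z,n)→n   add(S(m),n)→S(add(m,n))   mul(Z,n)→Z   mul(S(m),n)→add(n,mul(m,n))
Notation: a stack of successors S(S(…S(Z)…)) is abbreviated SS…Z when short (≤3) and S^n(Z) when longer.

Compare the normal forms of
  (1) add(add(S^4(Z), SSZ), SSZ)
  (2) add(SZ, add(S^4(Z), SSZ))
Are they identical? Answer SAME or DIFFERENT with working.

Term A:
  start: add(add(S^4(Z), SSZ), SSZ)
  [1] add(S(add(SSSZ, SSZ)), SSZ)
  [2] S(add(add(SSSZ, SSZ), SSZ))
  [3] S(add(S(add(SSZ, SSZ)), SSZ))
  [4] S(S(add(add(SSZ, SSZ), SSZ)))
  [5] S(S(add(S(add(SZ, SSZ)), SSZ)))
  [6] S(S(S(add(add(SZ, SSZ), SSZ))))
  [7] S(S(S(add(S(add(Z, SSZ)), SSZ))))
  [8] S(S(S(S(add(add(Z, SSZ), SSZ)))))
  [9] S(S(S(S(add(SSZ, SSZ)))))
  [10] S(S(S(S(S(add(SZ, SSZ))))))
  [11] S(S(S(S(S(S(add(Z, SSZ)))))))
  [12] S^8(Z)

Term B:
  start: add(SZ, add(S^4(Z), SSZ))
  [1] S(add(Z, add(S^4(Z), SSZ)))
  [2] S(add(S^4(Z), SSZ))
  [3] S(S(add(SSSZ, SSZ)))
  [4] S(S(S(add(SSZ, SSZ))))
  [5] S(S(S(S(add(SZ, SSZ)))))
  [6] S(S(S(S(S(add(Z, SSZ))))))
  [7] S^7(Z)

Answer: DIFFERENT — A ⇓ S^8(Z), B ⇓ S^7(Z)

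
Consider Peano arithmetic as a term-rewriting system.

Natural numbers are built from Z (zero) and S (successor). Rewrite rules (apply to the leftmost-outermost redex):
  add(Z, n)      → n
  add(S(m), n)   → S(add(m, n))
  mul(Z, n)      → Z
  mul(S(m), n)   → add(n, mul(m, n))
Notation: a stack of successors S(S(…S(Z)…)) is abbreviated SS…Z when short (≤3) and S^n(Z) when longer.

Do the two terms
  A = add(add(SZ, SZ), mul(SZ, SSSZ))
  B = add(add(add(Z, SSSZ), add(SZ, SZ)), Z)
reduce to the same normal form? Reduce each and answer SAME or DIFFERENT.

Answer: SAME — A ⇓ S^5(Z), B ⇓ S^5(Z)

Reduction:
Term A:
  start: add(add(SZ, SZ), mul(SZ, SSSZ))
  step 1: add(S(add(Z, SZ)), mul(SZ, SSSZ))
  step 2: S(add(add(Z, SZ), mul(SZ, SSSZ)))
  step 3: S(add(SZ, mul(SZ, SSSZ)))
  step 4: S(S(add(Z, mul(SZ, SSSZ))))
  step 5: S(S(mul(SZ, SSSZ)))
  step 6: S(S(add(SSSZ, mul(Z, SSSZ))))
  step 7: S(S(S(add(SSZ, mul(Z, SSSZ)))))
  step 8: S(S(S(S(add(SZ, mul(Z, SSSZ))))))
  step 9: S(S(S(S(S(add(Z, mul(Z, SSSZ)))))))
  step 10: S(S(S(S(S(mul(Z, SSSZ))))))
  step 11: S^5(Z)

Term B:
  start: add(add(add(Z, SSSZ), add(SZ, SZ)), Z)
  step 1: add(add(SSSZ, add(SZ, SZ)), Z)
  step 2: add(S(add(SSZ, add(SZ, SZ))), Z)
  step 3: S(add(add(SSZ, add(SZ, SZ)), Z))
  step 4: S(add(S(add(SZ, add(SZ, SZ))), Z))
  step 5: S(S(add(add(SZ, add(SZ, SZ)), Z)))
  step 6: S(S(add(S(add(Z, add(SZ, SZ))), Z)))
  step 7: S(S(S(add(add(Z, add(SZ, SZ)), Z))))
  step 8: S(S(S(add(add(SZ, SZ), Z))))
  step 9: S(S(S(add(S(add(Z, SZ)), Z))))
  step 10: S(S(S(S(add(add(Z, SZ), Z)))))
  step 11: S(S(S(S(add(SZ, Z)))))
  step 12: S(S(S(S(S(add(Z, Z))))))
  step 13: S^5(Z)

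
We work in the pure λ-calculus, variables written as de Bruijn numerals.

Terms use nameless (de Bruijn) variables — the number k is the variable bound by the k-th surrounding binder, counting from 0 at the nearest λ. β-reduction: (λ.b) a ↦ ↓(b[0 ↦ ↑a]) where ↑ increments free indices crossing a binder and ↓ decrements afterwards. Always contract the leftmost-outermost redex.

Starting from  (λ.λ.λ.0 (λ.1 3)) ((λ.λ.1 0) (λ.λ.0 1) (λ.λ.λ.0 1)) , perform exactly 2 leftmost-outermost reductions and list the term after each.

Answer: after 2 steps: λ.λ.0 (λ.1 ((λ.(λ.λ.0 1) 0) (λ.λ.λ.0 1)))

Reduction:
  start: (λ.λ.λ.0 (λ.1 3)) ((λ.λ.1 0) (λ.λ.0 1) (λ.λ.λ.0 1))
  step 1: λ.λ.0 (λ.1 ((λ.λ.1 0) (λ.λ.0 1) (λ.λ.λ.0 1)))
  step 2: λ.λ.0 (λ.1 ((λ.(λ.λ.0 1) 0) (λ.λ.λ.0 1)))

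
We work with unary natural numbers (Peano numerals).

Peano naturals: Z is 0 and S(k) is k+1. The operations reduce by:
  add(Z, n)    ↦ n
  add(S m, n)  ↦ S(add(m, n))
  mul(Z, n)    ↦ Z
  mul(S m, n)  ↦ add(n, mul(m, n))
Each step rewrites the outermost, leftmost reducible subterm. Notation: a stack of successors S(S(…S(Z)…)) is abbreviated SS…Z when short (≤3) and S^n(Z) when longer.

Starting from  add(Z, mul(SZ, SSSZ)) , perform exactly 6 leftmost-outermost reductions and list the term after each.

Answer: after 6 steps: S(S(S(mul(Z, SSSZ))))

Working:
  start: add(Z, mul(SZ, SSSZ))
  →1  mul(SZ, SSSZ)
  →2  add(SSSZ, mul(Z, SSSZ))
  →3  S(add(SSZ, mul(Z, SSSZ)))
  →4  S(S(add(SZ, mul(Z, SSSZ))))
  →5  S(S(S(add(Z, mul(Z, SSSZ)))))
  →6  S(S(S(mul(Z, SSSZ))))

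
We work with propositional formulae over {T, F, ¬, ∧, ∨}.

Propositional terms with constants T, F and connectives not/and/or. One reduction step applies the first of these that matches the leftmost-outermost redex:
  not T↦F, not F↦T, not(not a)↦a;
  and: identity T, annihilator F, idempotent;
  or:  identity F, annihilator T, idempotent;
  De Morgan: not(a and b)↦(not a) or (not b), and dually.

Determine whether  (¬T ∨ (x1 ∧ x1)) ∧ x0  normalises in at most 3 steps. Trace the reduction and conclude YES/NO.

  start: (¬T ∨ (x1 ∧ x1)) ∧ x0
  →1  (F ∨ (x1 ∧ x1)) ∧ x0
  →2  (x1 ∧ x1) ∧ x0
  →3  x1 ∧ x0

Answer: YES — reaches normal form x1 ∧ x0 in 3 ≤ 3 steps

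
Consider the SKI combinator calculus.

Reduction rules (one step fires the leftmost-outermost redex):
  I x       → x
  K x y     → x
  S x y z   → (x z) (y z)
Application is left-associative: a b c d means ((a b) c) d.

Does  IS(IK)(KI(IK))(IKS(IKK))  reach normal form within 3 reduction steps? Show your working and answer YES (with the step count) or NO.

Answer: NO — after 3 steps the term is K(IKS(IKK))(KI(IK)(IKS(IKK))), not yet normal

Working:
  start: IS(IK)(KI(IK))(IKS(IKK))
  step 1: S(IK)(KI(IK))(IKS(IKK))
  step 2: IK(IKS(IKK))(KI(IK)(IKS(IKK)))
  step 3: K(IKS(IKK))(KI(IK)(IKS(IKK)))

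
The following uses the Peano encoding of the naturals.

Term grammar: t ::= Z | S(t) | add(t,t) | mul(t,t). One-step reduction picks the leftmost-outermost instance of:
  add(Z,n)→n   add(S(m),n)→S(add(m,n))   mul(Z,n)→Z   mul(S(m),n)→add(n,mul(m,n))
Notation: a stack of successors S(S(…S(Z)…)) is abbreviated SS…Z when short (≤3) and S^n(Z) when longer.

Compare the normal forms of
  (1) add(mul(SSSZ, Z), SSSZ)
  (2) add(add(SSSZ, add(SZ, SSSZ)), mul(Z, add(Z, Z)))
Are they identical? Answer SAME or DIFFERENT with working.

Answer: DIFFERENT — A ⇓ SSSZ, B ⇓ S^7(Z)

Derivation:
Term A:
  start: add(mul(SSSZ, Z), SSSZ)
  step 1: add(add(Z, mul(SSZ, Z)), SSSZ)
  step 2: add(mul(SSZ, Z), SSSZ)
  step 3: add(add(Z, mul(SZ, Z)), SSSZ)
  step 4: add(mul(SZ, Z), SSSZ)
  step 5: add(add(Z, mul(Z, Z)), SSSZ)
  step 6: add(mul(Z, Z), SSSZ)
  step 7: add(Z, SSSZ)
  step 8: SSSZ

Term B:
  start: add(add(SSSZ, add(SZ, SSSZ)), mul(Z, add(Z, Z)))
  step 1: add(S(add(SSZ, add(SZ, SSSZ))), mul(Z, add(Z, Z)))
  step 2: S(add(add(SSZ, add(SZ, SSSZ)), mul(Z, add(Z, Z))))
  step 3: S(add(S(add(SZ, add(SZ, SSSZ))), mul(Z, add(Z, Z))))
  step 4: S(S(add(add(SZ, add(SZ, SSSZ)), mul(Z, add(Z, Z)))))
  step 5: S(S(add(S(add(Z, add(SZ, SSSZ))), mul(Z, add(Z, Z)))))
  step 6: S(S(S(add(add(Z, add(SZ, SSSZ)), mul(Z, add(Z, Z))))))
  step 7: S(S(S(add(add(SZ, SSSZ), mul(Z, add(Z, Z))))))
  step 8: S(S(S(add(S(add(Z, SSSZ)), mul(Z, add(Z, Z))))))
  step 9: S(S(S(S(add(add(Z, SSSZ), mul(Z, add(Z, Z)))))))
  step 10: S(S(S(S(add(SSSZ, mul(Z, add(Z, Z)))))))
  step 11: S(S(S(S(S(add(SSZ, mul(Z, add(Z, Z))))))))
  step 12: S(S(S(S(S(S(add(SZ, mul(Z, add(Z, Z)))))))))
  step 13: S(S(S(S(S(S(S(add(Z, mul(Z, add(Z, Z))))))))))
  step 14: S(S(S(S(S(S(S(mul(Z, add(Z, Z)))))))))
  step 15: S^7(Z)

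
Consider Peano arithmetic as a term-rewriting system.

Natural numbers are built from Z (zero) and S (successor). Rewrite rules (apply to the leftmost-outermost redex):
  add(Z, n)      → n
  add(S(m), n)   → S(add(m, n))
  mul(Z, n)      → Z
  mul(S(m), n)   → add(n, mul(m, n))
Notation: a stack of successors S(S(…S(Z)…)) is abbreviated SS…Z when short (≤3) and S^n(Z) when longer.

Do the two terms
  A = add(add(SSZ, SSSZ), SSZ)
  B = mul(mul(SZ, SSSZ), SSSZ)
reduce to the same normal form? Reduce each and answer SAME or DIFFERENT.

Term A:
  start: add(add(SSZ, SSSZ), SSZ)
  step 1: add(S(add(SZ, SSSZ)), SSZ)
  step 2: S(add(add(SZ, SSSZ), SSZ))
  step 3: S(add(S(add(Z, SSSZ)), SSZ))
  step 4: S(S(add(add(Z, SSSZ), SSZ)))
  step 5: S(S(add(SSSZ, SSZ)))
  step 6: S(S(S(add(SSZ, SSZ))))
  step 7: S(S(S(S(add(SZ, SSZ)))))
  step 8: S(S(S(S(S(add(Z, SSZ))))))
  step 9: S^7(Z)

Term B:
  start: mul(mul(SZ, SSSZ), SSSZ)
  step 1: mul(add(SSSZ, mul(Z, SSSZ)), SSSZ)
  step 2: mul(S(add(SSZ, mul(Z, SSSZ))), SSSZ)
  step 3: add(SSSZ, mul(add(SSZ, mul(Z, SSSZ)), SSSZ))
  step 4: S(add(SSZ, mul(add(SSZ, mul(Z, SSSZ)), SSSZ)))
  step 5: S(S(add(SZ, mul(add(SSZ, mul(Z, SSSZ)), SSSZ))))
  step 6: S(S(S(add(Z, mul(add(SSZ, mul(Z, SSSZ)), SSSZ)))))
  step 7: S(S(S(mul(add(SSZ, mul(Z, SSSZ)), SSSZ))))
  step 8: S(S(S(mul(S(add(SZ, mul(Z, SSSZ))), SSSZ))))
  step 9: S(S(S(add(SSSZ, mul(add(SZ, mul(Z, SSSZ)), SSSZ)))))
  step 10: S(S(S(S(add(SSZ, mul(add(SZ, mul(Z, SSSZ)), SSSZ))))))
  step 11: S(S(S(S(S(add(SZ, mul(add(SZ, mul(Z, SSSZ)), SSSZ)))))))
  step 12: S(S(S(S(S(S(add(Z, mul(add(SZ, mul(Z, SSSZ)), SSSZ))))))))
  step 13: S(S(S(S(S(S(mul(add(SZ, mul(Z, SSSZ)), SSSZ)))))))
  step 14: S(S(S(S(S(S(mul(S(add(Z, mul(Z, SSSZ))), SSSZ)))))))
  step 15: S(S(S(S(S(S(add(SSSZ, mul(add(Z, mul(Z, SSSZ)), SSSZ))))))))
  step 16: S(S(S(S(S(S(S(add(SSZ, mul(add(Z, mul(Z, SSSZ)), SSSZ)))))))))
  step 17: S(S(S(S(S(S(S(S(add(SZ, mul(add(Z, mul(Z, SSSZ)), SSSZ))))))))))
  step 18: S(S(S(S(S(S(S(S(S(add(Z, mul(add(Z, mul(Z, SSSZ)), SSSZ)))))))))))
  step 19: S(S(S(S(S(S(S(S(S(mul(add(Z, mul(Z, SSSZ)), SSSZ))))))))))
  step 20: S(S(S(S(S(S(S(S(S(mul(mul(Z, SSSZ), SSSZ))))))))))
  step 21: S(S(S(S(S(S(S(S(S(mul(Z, SSSZ))))))))))
  step 22: S^9(Z)

Answer: DIFFERENT — A ⇓ S^7(Z), B ⇓ S^9(Z)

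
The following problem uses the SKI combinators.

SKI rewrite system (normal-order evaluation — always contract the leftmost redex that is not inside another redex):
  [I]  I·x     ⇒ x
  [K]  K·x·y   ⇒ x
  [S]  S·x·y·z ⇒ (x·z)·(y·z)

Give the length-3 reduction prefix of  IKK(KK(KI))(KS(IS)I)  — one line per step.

  start: IKK(KK(KI))(KS(IS)I)
  →1  KK(KK(KI))(KS(IS)I)
  →2  K(KS(IS)I)
  →3  K(SI)

Answer: after 3 steps: K(SI)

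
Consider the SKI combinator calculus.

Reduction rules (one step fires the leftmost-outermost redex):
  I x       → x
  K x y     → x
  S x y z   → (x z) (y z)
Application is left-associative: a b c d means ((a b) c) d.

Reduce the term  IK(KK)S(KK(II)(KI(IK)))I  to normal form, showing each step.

Answer: normal form = KI  (in 3 steps)

Derivation:
  start: IK(KK)S(KK(II)(KI(IK)))I
  →1  K(KK)S(KK(II)(KI(IK)))I
  →2  KK(KK(II)(KI(IK)))I
  →3  KI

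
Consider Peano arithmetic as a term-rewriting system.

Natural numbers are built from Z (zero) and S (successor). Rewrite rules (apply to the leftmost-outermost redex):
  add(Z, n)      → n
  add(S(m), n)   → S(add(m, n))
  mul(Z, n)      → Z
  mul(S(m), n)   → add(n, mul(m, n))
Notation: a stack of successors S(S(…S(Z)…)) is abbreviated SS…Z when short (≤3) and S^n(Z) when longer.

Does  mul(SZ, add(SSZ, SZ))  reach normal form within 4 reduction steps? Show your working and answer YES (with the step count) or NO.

  start: mul(SZ, add(SSZ, SZ))
  step 1: add(add(SSZ, SZ), mul(Z, add(SSZ, SZ)))
  step 2: add(S(add(SZ, SZ)), mul(Z, add(SSZ, SZ)))
  step 3: S(add(add(SZ, SZ), mul(Z, add(SSZ, SZ))))
  step 4: S(add(S(add(Z, SZ)), mul(Z, add(SSZ, SZ))))

Answer: NO — after 4 steps the term is S(add(S(add(Z, SZ)), mul(Z, add(SSZ, SZ)))), not yet normal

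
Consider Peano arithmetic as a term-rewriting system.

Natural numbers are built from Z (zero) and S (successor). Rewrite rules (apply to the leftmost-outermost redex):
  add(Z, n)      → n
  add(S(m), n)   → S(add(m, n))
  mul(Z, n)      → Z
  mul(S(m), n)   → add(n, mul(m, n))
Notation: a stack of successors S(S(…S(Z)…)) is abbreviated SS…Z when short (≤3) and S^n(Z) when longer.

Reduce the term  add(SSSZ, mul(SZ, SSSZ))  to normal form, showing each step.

  start: add(SSSZ, mul(SZ, SSSZ))
  [1] S(add(SSZ, mul(SZ, SSSZ)))
  [2] S(S(add(SZ, mul(SZ, SSSZ))))
  [3] S(S(S(add(Z, mul(SZ, SSSZ)))))
  [4] S(S(S(mul(SZ, SSSZ))))
  [5] S(S(S(add(SSSZ, mul(Z, SSSZ)))))
  [6] S(S(S(S(add(SSZ, mul(Z, SSSZ))))))
  [7] S(S(S(S(S(add(SZ, mul(Z, SSSZ)))))))
  [8] S(S(S(S(S(S(add(Z, mul(Z, SSSZ))))))))
  [9] S(S(S(S(S(S(mul(Z, SSSZ)))))))
  [10] S^6(Z)

Answer: normal form = S^6(Z)  (in 10 steps)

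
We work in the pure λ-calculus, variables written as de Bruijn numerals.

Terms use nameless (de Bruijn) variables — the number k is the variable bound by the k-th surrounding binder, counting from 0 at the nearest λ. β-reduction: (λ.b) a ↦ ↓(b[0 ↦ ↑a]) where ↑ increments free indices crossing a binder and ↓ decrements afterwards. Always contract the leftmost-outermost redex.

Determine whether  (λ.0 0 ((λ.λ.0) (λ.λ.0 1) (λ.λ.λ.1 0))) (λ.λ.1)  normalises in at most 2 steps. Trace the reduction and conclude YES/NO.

Answer: NO — after 2 steps the term is (λ.λ.λ.1) ((λ.λ.0) (λ.λ.0 1) (λ.λ.λ.1 0)), not yet normal

Working:
  start: (λ.0 0 ((λ.λ.0) (λ.λ.0 1) (λ.λ.λ.1 0))) (λ.λ.1)
  [1] (λ.λ.1) (λ.λ.1) ((λ.λ.0) (λ.λ.0 1) (λ.λ.λ.1 0))
  [2] (λ.λ.λ.1) ((λ.λ.0) (λ.λ.0 1) (λ.λ.λ.1 0))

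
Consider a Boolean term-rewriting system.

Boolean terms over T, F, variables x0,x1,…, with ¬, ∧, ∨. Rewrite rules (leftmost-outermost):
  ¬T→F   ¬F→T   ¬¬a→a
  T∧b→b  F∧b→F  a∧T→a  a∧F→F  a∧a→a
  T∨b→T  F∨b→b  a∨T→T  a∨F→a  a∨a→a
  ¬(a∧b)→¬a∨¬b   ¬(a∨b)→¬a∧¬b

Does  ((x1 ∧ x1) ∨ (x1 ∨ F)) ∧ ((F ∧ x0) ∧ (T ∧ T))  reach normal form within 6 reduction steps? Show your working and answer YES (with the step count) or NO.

Answer: YES — reaches normal form F in 6 ≤ 6 steps

Working:
  start: ((x1 ∧ x1) ∨ (x1 ∨ F)) ∧ ((F ∧ x0) ∧ (T ∧ T))
  step 1: (x1 ∨ (x1 ∨ F)) ∧ ((F ∧ x0) ∧ (T ∧ T))
  step 2: (x1 ∨ x1) ∧ ((F ∧ x0) ∧ (T ∧ T))
  step 3: x1 ∧ ((F ∧ x0) ∧ (T ∧ T))
  step 4: x1 ∧ (F ∧ (T ∧ T))
  step 5: x1 ∧ F
  step 6: F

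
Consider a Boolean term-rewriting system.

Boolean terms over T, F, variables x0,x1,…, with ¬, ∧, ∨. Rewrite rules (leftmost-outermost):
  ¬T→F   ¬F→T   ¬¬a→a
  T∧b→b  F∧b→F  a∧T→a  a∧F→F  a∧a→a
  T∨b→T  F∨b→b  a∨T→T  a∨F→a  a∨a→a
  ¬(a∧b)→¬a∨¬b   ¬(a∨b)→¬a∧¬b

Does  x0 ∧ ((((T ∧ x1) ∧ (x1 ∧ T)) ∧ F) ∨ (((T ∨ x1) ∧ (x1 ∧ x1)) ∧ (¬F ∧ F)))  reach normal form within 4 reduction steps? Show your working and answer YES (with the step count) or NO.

Answer: NO — after 4 steps the term is x0 ∧ ((x1 ∧ x1) ∧ (¬F ∧ F)), not yet normal

Reduction:
  start: x0 ∧ ((((T ∧ x1) ∧ (x1 ∧ T)) ∧ F) ∨ (((T ∨ x1) ∧ (x1 ∧ x1)) ∧ (¬F ∧ F)))
  →1  x0 ∧ (F ∨ (((T ∨ x1) ∧ (x1 ∧ x1)) ∧ (¬F ∧ F)))
  →2  x0 ∧ (((T ∨ x1) ∧ (x1 ∧ x1)) ∧ (¬F ∧ F))
  →3  x0 ∧ ((T ∧ (x1 ∧ x1)) ∧ (¬F ∧ F))
  →4  x0 ∧ ((x1 ∧ x1) ∧ (¬F ∧ F))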